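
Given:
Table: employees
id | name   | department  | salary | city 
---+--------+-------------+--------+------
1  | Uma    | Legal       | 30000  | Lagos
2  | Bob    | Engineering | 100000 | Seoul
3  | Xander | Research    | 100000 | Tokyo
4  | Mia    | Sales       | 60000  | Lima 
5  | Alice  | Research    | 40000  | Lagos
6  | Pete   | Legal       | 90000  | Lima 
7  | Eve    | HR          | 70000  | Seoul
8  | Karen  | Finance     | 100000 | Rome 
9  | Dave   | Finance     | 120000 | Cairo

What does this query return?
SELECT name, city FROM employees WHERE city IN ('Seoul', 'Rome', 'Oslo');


Filtering: city IN ('Seoul', 'Rome', 'Oslo')
Matching: 3 rows

3 rows:
Bob, Seoul
Eve, Seoul
Karen, Rome


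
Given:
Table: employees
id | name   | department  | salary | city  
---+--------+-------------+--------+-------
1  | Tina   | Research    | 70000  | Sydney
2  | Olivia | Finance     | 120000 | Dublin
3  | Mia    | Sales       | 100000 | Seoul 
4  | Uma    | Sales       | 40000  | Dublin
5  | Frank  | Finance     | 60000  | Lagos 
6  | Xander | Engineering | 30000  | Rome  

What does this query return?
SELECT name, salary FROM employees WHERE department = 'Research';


Filtering: department = 'Research'
Matching rows: 1

1 rows:
Tina, 70000


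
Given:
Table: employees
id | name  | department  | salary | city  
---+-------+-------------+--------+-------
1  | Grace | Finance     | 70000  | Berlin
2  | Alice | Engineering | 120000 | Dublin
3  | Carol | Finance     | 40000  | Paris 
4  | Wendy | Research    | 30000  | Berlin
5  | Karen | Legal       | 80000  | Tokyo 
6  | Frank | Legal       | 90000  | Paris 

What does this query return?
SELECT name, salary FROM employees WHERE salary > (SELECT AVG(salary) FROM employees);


Subquery: AVG(salary) = 71666.67
Filtering: salary > 71666.67
  Alice (120000) -> MATCH
  Karen (80000) -> MATCH
  Frank (90000) -> MATCH


3 rows:
Alice, 120000
Karen, 80000
Frank, 90000


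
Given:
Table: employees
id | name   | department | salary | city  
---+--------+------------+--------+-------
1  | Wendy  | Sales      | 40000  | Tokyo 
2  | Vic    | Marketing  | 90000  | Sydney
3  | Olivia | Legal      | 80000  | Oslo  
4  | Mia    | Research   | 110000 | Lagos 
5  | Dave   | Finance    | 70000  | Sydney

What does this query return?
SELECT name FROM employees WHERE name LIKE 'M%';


LIKE 'M%' matches names starting with 'M'
Matching: 1

1 rows:
Mia


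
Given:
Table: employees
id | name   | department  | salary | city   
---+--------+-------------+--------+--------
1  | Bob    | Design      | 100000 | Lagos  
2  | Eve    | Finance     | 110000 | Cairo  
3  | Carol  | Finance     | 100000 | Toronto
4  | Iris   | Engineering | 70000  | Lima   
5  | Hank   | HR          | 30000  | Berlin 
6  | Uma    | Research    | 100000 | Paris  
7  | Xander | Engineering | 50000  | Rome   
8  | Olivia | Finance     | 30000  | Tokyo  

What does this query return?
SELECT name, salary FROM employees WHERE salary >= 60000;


Filtering: salary >= 60000
Matching: 5 rows

5 rows:
Bob, 100000
Eve, 110000
Carol, 100000
Iris, 70000
Uma, 100000


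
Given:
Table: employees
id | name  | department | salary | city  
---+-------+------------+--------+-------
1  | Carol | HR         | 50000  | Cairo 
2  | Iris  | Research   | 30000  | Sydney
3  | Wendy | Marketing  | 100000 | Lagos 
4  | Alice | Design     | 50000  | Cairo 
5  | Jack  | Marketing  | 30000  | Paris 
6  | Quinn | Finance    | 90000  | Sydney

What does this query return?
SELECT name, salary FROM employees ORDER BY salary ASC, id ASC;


Sorting by salary ASC, then id ASC for ties

6 rows:
Iris, 30000
Jack, 30000
Carol, 50000
Alice, 50000
Quinn, 90000
Wendy, 100000


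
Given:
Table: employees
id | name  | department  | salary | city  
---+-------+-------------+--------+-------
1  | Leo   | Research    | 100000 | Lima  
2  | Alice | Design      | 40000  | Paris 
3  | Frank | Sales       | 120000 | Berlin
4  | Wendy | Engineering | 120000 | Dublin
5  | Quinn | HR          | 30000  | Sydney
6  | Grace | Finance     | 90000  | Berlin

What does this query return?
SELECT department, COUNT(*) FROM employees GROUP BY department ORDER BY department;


Assigning each row to its department group:
  Leo -> Research
  Alice -> Design
  Frank -> Sales
  Wendy -> Engineering
  Quinn -> HR
  Grace -> Finance


6 groups:
Design, 1
Engineering, 1
Finance, 1
HR, 1
Research, 1
Sales, 1


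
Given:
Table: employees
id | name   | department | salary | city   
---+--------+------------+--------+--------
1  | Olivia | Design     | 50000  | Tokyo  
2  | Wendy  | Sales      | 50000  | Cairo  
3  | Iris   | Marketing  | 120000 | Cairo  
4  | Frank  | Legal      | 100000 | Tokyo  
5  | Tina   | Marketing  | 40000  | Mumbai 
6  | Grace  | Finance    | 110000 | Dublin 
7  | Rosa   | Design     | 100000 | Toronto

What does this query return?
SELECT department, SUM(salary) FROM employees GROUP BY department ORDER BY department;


Summing salary within each department:
  Design: 50000 + 100000 = 150000
  Finance: 110000 = 110000
  Legal: 100000 = 100000
  Marketing: 120000 + 40000 = 160000
  Sales: 50000 = 50000


5 groups:
Design, 150000
Finance, 110000
Legal, 100000
Marketing, 160000
Sales, 50000


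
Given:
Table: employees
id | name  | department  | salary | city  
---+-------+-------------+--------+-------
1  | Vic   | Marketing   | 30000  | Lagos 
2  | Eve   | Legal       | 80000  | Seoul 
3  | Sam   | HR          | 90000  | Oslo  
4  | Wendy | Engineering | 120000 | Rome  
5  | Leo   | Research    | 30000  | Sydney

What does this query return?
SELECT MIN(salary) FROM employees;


Salaries: 30000, 80000, 90000, 120000, 30000
MIN = 30000

30000


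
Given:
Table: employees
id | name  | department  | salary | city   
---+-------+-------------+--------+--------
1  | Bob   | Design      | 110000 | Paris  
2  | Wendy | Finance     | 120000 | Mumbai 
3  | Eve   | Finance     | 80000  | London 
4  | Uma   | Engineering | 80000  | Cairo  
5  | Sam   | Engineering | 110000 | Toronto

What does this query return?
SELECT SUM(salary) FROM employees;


SUM(salary) = 110000 + 120000 + 80000 + 80000 + 110000 = 500000

500000


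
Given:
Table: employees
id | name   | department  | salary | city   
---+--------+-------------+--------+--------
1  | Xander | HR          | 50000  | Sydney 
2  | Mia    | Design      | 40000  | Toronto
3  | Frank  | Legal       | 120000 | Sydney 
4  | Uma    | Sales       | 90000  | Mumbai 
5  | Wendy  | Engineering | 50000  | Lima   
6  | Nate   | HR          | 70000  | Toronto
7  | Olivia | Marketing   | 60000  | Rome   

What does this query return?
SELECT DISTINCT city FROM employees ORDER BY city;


All 'city' values (row order): Sydney, Toronto, Sydney, Mumbai, Lima, Toronto, Rome
Removing duplicates leaves 5 unique value(s).

5 values:
Lima
Mumbai
Rome
Sydney
Toronto


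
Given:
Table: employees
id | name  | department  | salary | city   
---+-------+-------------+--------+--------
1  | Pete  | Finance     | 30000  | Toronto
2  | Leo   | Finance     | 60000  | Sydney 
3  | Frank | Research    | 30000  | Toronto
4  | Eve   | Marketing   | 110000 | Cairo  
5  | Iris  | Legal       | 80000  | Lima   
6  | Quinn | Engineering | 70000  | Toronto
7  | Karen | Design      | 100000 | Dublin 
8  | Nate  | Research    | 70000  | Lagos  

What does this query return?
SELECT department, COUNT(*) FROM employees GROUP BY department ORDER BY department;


Assigning each row to its department group:
  Pete -> Finance
  Leo -> Finance
  Frank -> Research
  Eve -> Marketing
  Iris -> Legal
  Quinn -> Engineering
  Karen -> Design
  Nate -> Research


6 groups:
Design, 1
Engineering, 1
Finance, 2
Legal, 1
Marketing, 1
Research, 2


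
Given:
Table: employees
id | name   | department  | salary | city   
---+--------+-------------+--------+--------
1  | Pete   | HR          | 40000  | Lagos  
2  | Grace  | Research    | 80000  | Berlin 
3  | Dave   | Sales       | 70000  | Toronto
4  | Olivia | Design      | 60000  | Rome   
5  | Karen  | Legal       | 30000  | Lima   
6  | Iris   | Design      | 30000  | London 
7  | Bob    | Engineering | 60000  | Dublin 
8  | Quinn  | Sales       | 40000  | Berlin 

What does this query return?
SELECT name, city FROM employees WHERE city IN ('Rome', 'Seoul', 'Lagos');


Filtering: city IN ('Rome', 'Seoul', 'Lagos')
Matching: 2 rows

2 rows:
Pete, Lagos
Olivia, Rome


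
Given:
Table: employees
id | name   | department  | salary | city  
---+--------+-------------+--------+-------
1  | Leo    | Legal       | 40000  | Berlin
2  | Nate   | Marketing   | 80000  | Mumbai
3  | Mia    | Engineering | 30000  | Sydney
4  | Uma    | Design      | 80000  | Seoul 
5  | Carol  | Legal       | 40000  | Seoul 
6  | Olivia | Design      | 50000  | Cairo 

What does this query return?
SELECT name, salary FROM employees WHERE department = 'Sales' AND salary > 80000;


Filtering: department = 'Sales' AND salary > 80000
Matching: 0 rows

Empty result set (0 rows)


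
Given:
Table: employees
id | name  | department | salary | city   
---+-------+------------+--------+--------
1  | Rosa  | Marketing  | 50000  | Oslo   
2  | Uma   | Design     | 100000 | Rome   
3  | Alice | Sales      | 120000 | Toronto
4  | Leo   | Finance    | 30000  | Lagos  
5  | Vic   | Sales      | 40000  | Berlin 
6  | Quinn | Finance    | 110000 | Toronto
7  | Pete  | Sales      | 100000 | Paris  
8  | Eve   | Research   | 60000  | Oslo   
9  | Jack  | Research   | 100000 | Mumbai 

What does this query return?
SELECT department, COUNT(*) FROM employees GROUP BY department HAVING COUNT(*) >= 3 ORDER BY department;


Groups with count >= 3:
  Sales: 3 -> PASS
  Design: 1 -> filtered out
  Finance: 2 -> filtered out
  Marketing: 1 -> filtered out
  Research: 2 -> filtered out


1 groups:
Sales, 3


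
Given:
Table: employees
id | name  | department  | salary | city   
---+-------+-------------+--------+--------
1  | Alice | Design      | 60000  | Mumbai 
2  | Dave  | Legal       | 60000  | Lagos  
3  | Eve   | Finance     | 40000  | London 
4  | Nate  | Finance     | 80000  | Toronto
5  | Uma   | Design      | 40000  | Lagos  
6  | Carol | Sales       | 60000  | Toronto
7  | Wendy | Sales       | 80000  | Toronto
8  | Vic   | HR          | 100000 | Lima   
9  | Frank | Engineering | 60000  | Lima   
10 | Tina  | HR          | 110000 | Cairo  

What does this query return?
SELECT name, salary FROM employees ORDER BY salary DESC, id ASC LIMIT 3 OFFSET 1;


Sort by salary DESC (id ASC tiebreak), then skip 1 and take 3
Rows 2 through 4

3 rows:
Vic, 100000
Nate, 80000
Wendy, 80000


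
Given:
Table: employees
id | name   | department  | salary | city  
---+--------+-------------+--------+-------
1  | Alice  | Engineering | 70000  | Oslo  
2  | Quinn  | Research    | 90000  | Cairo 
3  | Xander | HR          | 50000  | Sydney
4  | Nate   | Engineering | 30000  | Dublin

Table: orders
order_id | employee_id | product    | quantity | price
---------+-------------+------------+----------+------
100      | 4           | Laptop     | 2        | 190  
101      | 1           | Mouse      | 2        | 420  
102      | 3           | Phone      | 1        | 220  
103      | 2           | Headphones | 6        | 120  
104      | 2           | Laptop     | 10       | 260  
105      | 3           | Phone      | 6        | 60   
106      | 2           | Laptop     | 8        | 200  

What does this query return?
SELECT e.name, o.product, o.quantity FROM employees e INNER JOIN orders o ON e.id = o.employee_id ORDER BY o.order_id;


Joining employees.id = orders.employee_id:
  employee Nate (id=4) -> order Laptop
  employee Alice (id=1) -> order Mouse
  employee Xander (id=3) -> order Phone
  employee Quinn (id=2) -> order Headphones
  employee Quinn (id=2) -> order Laptop
  employee Xander (id=3) -> order Phone
  employee Quinn (id=2) -> order Laptop


7 rows:
Nate, Laptop, 2
Alice, Mouse, 2
Xander, Phone, 1
Quinn, Headphones, 6
Quinn, Laptop, 10
Xander, Phone, 6
Quinn, Laptop, 8


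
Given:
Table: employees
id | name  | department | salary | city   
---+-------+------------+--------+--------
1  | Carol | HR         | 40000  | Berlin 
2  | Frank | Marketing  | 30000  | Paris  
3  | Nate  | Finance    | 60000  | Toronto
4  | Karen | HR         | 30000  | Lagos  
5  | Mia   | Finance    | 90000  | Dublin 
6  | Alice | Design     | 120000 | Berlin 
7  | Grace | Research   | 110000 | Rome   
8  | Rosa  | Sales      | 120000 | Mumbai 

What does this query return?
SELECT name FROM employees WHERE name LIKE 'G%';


LIKE 'G%' matches names starting with 'G'
Matching: 1

1 rows:
Grace


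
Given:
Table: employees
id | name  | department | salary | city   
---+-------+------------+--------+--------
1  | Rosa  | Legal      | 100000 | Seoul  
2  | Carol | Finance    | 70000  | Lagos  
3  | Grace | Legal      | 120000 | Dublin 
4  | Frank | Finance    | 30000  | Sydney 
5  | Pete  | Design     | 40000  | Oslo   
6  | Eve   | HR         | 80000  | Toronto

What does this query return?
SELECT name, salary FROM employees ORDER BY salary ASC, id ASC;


Sorting by salary ASC, then id ASC for ties

6 rows:
Frank, 30000
Pete, 40000
Carol, 70000
Eve, 80000
Rosa, 100000
Grace, 120000


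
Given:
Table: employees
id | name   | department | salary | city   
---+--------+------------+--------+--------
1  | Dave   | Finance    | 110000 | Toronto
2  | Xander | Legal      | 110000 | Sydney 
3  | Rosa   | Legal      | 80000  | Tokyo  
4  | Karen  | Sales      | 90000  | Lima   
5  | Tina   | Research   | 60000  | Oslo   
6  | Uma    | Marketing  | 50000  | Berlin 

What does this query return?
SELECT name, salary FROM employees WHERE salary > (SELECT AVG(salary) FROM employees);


Subquery: AVG(salary) = 83333.33
Filtering: salary > 83333.33
  Dave (110000) -> MATCH
  Xander (110000) -> MATCH
  Karen (90000) -> MATCH


3 rows:
Dave, 110000
Xander, 110000
Karen, 90000


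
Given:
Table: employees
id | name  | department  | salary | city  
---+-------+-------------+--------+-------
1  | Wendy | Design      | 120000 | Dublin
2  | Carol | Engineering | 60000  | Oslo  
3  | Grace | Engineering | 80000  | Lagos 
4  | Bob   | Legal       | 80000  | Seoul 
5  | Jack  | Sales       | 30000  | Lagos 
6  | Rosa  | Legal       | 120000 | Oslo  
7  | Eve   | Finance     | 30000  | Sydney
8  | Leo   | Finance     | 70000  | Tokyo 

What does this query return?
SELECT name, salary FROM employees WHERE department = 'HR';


Filtering: department = 'HR'
Matching rows: 0

Empty result set (0 rows)


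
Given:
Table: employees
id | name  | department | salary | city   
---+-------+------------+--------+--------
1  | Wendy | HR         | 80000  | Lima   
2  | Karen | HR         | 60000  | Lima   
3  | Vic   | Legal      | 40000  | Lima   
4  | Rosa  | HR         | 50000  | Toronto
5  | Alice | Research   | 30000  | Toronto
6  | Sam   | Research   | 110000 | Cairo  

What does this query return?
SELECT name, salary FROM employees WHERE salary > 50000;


Filtering: salary > 50000
Matching: 3 rows

3 rows:
Wendy, 80000
Karen, 60000
Sam, 110000


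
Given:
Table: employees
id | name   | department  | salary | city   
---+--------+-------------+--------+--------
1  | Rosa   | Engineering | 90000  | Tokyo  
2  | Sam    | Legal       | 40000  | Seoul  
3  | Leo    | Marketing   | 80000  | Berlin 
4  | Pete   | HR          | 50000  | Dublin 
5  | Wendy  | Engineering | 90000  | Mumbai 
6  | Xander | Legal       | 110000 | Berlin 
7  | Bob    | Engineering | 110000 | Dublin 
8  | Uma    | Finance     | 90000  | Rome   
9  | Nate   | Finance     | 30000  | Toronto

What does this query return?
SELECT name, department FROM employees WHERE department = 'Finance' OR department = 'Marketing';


Filtering: department = 'Finance' OR 'Marketing'
Matching: 3 rows

3 rows:
Leo, Marketing
Uma, Finance
Nate, Finance


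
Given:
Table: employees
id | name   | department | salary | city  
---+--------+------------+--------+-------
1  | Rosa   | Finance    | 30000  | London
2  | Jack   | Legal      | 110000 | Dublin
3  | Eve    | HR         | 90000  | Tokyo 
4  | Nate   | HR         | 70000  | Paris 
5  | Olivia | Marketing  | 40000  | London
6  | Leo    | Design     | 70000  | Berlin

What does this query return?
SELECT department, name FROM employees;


Projecting columns: department, name

6 rows:
Finance, Rosa
Legal, Jack
HR, Eve
HR, Nate
Marketing, Olivia
Design, Leo


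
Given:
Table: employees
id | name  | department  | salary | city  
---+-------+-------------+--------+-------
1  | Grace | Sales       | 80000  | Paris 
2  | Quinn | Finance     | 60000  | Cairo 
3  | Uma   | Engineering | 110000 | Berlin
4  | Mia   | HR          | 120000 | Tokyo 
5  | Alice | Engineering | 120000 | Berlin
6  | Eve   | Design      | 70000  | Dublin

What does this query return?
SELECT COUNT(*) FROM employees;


COUNT(*) counts all rows

6


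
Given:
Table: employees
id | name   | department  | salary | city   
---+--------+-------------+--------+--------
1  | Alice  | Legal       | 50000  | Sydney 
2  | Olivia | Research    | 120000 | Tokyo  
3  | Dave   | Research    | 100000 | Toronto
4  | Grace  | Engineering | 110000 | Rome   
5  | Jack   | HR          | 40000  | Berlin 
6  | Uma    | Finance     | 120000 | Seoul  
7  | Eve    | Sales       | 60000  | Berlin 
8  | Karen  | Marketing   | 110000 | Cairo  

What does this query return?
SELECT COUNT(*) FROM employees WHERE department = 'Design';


Counting rows where department = 'Design'


0


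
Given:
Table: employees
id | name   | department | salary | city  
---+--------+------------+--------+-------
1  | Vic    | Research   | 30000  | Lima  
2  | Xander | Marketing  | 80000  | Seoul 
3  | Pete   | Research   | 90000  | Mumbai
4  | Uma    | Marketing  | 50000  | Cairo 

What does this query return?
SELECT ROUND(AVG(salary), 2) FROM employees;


SUM(salary) = 250000
COUNT = 4
ROUND(AVG, 2) = ROUND(250000 / 4, 2) = 62500.0

62500.0


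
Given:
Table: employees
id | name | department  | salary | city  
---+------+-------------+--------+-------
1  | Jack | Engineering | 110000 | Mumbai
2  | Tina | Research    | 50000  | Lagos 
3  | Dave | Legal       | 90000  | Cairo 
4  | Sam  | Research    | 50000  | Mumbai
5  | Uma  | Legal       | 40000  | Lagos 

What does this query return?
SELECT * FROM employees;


SELECT * returns all 5 rows with all columns

5 rows:
1, Jack, Engineering, 110000, Mumbai
2, Tina, Research, 50000, Lagos
3, Dave, Legal, 90000, Cairo
4, Sam, Research, 50000, Mumbai
5, Uma, Legal, 40000, Lagos


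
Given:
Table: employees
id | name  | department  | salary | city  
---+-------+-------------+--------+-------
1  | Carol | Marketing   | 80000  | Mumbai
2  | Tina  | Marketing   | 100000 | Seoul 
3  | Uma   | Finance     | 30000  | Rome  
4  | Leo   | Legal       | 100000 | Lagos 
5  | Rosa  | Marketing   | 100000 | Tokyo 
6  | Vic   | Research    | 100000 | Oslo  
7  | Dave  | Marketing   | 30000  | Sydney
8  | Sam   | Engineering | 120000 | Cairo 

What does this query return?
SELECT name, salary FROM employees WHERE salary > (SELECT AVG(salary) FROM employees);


Subquery: AVG(salary) = 82500.0
Filtering: salary > 82500.0
  Tina (100000) -> MATCH
  Leo (100000) -> MATCH
  Rosa (100000) -> MATCH
  Vic (100000) -> MATCH
  Sam (120000) -> MATCH


5 rows:
Tina, 100000
Leo, 100000
Rosa, 100000
Vic, 100000
Sam, 120000


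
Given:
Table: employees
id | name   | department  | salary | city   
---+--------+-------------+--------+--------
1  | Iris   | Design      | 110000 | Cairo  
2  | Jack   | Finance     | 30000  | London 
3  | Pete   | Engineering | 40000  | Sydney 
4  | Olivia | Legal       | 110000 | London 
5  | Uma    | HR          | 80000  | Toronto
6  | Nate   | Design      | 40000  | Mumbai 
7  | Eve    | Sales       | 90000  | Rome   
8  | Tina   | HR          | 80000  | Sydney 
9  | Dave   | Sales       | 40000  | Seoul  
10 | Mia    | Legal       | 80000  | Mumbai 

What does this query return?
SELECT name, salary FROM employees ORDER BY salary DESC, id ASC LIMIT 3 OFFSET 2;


Sort by salary DESC (id ASC tiebreak), then skip 2 and take 3
Rows 3 through 5

3 rows:
Eve, 90000
Uma, 80000
Tina, 80000


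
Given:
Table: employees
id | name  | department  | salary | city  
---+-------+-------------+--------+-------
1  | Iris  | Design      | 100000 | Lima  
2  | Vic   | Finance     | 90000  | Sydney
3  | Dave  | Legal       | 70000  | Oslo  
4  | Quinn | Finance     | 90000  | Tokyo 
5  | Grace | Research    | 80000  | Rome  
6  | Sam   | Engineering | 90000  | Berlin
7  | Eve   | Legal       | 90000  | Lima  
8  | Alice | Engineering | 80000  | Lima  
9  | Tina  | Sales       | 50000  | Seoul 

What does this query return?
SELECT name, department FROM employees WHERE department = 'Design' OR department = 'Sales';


Filtering: department = 'Design' OR 'Sales'
Matching: 2 rows

2 rows:
Iris, Design
Tina, Sales


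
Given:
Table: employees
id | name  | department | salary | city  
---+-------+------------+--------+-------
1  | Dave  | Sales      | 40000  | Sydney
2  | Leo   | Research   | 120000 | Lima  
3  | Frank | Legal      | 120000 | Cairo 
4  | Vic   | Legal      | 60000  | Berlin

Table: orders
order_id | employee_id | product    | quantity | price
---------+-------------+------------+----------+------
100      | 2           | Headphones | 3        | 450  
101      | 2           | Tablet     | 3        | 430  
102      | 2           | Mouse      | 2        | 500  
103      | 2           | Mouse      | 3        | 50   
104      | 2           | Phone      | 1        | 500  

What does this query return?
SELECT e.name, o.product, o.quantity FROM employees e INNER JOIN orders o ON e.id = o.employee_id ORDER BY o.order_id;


Joining employees.id = orders.employee_id:
  employee Leo (id=2) -> order Headphones
  employee Leo (id=2) -> order Tablet
  employee Leo (id=2) -> order Mouse
  employee Leo (id=2) -> order Mouse
  employee Leo (id=2) -> order Phone


5 rows:
Leo, Headphones, 3
Leo, Tablet, 3
Leo, Mouse, 2
Leo, Mouse, 3
Leo, Phone, 1


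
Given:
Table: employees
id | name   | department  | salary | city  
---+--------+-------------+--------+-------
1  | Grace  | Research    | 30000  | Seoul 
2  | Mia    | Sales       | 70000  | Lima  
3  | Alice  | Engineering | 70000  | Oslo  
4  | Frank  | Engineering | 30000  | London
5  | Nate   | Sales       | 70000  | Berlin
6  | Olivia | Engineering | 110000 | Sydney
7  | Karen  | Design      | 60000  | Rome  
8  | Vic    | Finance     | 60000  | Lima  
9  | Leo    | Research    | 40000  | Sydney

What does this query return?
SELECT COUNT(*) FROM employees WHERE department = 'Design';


Counting rows where department = 'Design'
  Karen -> MATCH


1


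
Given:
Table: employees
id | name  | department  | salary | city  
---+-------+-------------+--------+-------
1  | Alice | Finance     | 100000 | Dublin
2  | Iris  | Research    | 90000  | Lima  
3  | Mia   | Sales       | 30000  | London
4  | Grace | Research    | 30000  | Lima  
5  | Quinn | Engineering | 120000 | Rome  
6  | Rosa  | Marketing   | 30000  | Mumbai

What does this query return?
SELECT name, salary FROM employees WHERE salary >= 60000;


Filtering: salary >= 60000
Matching: 3 rows

3 rows:
Alice, 100000
Iris, 90000
Quinn, 120000


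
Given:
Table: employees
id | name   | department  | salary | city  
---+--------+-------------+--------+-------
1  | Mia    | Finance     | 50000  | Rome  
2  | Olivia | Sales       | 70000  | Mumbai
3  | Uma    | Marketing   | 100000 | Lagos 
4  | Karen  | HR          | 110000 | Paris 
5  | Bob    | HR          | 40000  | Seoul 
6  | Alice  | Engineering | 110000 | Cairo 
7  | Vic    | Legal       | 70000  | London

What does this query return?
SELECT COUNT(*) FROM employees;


COUNT(*) counts all rows

7


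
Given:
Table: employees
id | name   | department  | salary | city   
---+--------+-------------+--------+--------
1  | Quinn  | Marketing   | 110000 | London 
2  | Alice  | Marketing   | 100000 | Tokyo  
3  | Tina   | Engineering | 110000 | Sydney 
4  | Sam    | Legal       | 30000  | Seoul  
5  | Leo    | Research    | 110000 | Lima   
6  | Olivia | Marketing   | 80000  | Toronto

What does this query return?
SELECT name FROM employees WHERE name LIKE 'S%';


LIKE 'S%' matches names starting with 'S'
Matching: 1

1 rows:
Sam


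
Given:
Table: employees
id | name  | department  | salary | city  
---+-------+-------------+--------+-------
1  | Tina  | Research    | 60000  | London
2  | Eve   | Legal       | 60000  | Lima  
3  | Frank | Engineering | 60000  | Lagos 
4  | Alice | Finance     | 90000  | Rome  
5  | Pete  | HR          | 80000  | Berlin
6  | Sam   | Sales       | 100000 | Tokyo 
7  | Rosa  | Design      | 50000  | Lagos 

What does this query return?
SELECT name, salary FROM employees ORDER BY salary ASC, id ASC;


Sorting by salary ASC, then id ASC for ties

7 rows:
Rosa, 50000
Tina, 60000
Eve, 60000
Frank, 60000
Pete, 80000
Alice, 90000
Sam, 100000


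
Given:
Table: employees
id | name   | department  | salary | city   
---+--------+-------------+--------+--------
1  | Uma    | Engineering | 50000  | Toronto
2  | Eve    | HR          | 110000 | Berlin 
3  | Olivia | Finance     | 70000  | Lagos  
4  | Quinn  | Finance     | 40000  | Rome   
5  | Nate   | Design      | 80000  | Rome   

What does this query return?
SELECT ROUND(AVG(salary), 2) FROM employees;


SUM(salary) = 350000
COUNT = 5
ROUND(AVG, 2) = ROUND(350000 / 5, 2) = 70000.0

70000.0


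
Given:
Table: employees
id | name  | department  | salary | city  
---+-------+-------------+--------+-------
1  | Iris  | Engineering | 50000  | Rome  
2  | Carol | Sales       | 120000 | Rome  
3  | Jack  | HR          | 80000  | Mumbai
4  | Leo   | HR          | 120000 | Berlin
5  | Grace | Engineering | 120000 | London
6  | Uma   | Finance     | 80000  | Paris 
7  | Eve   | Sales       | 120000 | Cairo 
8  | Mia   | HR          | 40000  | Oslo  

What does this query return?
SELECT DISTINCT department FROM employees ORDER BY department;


All 'department' values (row order): Engineering, Sales, HR, HR, Engineering, Finance, Sales, HR
Removing duplicates leaves 4 unique value(s).

4 values:
Engineering
Finance
HR
Sales


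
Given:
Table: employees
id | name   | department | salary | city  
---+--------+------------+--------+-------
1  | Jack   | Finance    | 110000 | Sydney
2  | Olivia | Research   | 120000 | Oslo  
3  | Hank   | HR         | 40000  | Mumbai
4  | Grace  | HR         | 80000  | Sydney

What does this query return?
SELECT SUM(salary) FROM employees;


SUM(salary) = 110000 + 120000 + 40000 + 80000 = 350000

350000


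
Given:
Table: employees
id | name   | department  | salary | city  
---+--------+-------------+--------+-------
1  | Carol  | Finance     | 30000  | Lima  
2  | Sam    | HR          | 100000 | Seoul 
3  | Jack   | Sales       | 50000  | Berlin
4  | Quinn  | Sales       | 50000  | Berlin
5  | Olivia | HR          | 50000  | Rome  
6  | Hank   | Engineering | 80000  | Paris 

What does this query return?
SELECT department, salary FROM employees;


Projecting columns: department, salary

6 rows:
Finance, 30000
HR, 100000
Sales, 50000
Sales, 50000
HR, 50000
Engineering, 80000


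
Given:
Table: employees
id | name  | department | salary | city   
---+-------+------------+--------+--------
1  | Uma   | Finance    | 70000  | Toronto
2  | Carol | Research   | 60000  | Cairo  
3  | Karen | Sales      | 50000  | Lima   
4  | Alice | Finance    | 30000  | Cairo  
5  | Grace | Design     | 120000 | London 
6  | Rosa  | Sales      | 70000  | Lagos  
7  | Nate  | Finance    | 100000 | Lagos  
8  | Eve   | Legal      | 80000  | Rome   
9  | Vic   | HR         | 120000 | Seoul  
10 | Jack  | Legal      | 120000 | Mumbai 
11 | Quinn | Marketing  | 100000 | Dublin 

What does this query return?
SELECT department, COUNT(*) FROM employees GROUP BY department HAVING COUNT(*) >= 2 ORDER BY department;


Groups with count >= 2:
  Finance: 3 -> PASS
  Legal: 2 -> PASS
  Sales: 2 -> PASS
  Design: 1 -> filtered out
  HR: 1 -> filtered out
  Marketing: 1 -> filtered out
  Research: 1 -> filtered out


3 groups:
Finance, 3
Legal, 2
Sales, 2


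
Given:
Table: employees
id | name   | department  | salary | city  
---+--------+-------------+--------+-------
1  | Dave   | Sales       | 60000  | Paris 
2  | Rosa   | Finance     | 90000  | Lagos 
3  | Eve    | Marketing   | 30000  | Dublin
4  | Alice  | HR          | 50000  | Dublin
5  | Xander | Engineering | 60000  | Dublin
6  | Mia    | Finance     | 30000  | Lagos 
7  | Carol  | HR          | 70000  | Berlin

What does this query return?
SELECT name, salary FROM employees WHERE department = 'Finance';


Filtering: department = 'Finance'
Matching rows: 2

2 rows:
Rosa, 90000
Mia, 30000


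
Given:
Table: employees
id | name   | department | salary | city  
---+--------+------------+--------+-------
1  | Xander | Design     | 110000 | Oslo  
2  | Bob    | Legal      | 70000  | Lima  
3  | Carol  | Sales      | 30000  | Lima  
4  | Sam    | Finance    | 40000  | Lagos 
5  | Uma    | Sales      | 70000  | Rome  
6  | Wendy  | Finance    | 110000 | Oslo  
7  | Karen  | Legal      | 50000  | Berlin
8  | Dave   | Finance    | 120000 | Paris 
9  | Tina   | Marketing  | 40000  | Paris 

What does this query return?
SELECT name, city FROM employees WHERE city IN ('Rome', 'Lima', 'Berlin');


Filtering: city IN ('Rome', 'Lima', 'Berlin')
Matching: 4 rows

4 rows:
Bob, Lima
Carol, Lima
Uma, Rome
Karen, Berlin


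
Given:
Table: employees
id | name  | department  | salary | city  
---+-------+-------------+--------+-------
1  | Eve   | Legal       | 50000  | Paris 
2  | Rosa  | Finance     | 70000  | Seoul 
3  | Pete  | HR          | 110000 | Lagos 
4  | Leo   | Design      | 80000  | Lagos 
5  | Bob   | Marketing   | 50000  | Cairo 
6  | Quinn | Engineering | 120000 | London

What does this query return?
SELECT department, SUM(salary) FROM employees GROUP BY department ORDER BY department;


Summing salary within each department:
  Design: 80000 = 80000
  Engineering: 120000 = 120000
  Finance: 70000 = 70000
  HR: 110000 = 110000
  Legal: 50000 = 50000
  Marketing: 50000 = 50000


6 groups:
Design, 80000
Engineering, 120000
Finance, 70000
HR, 110000
Legal, 50000
Marketing, 50000


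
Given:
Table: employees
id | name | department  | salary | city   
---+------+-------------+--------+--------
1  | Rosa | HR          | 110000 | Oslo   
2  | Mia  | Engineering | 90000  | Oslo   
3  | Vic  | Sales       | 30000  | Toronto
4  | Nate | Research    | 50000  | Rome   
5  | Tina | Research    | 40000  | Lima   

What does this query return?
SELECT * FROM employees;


SELECT * returns all 5 rows with all columns

5 rows:
1, Rosa, HR, 110000, Oslo
2, Mia, Engineering, 90000, Oslo
3, Vic, Sales, 30000, Toronto
4, Nate, Research, 50000, Rome
5, Tina, Research, 40000, Lima


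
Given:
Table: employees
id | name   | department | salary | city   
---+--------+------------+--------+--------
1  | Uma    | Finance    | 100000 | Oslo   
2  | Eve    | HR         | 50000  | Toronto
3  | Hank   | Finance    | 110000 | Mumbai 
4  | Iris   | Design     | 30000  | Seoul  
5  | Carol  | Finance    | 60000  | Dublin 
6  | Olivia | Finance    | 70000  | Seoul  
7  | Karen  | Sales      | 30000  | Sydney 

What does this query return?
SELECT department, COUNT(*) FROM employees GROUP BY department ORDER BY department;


Assigning each row to its department group:
  Uma -> Finance
  Eve -> HR
  Hank -> Finance
  Iris -> Design
  Carol -> Finance
  Olivia -> Finance
  Karen -> Sales


4 groups:
Design, 1
Finance, 4
HR, 1
Sales, 1


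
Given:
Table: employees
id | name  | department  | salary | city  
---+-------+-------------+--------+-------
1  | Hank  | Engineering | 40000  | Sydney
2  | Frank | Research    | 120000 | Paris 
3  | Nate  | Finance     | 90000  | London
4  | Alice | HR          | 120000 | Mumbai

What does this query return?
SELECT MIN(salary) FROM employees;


Salaries: 40000, 120000, 90000, 120000
MIN = 40000

40000


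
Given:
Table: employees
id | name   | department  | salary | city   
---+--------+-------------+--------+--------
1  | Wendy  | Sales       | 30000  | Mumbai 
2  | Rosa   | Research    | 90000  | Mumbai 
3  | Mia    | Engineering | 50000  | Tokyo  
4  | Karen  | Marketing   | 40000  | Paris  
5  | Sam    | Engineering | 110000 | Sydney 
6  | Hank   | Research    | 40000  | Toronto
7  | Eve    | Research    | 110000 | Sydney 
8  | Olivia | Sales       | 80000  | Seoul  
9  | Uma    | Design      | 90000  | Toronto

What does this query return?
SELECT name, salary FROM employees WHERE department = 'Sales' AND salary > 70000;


Filtering: department = 'Sales' AND salary > 70000
Matching: 1 rows

1 rows:
Olivia, 80000


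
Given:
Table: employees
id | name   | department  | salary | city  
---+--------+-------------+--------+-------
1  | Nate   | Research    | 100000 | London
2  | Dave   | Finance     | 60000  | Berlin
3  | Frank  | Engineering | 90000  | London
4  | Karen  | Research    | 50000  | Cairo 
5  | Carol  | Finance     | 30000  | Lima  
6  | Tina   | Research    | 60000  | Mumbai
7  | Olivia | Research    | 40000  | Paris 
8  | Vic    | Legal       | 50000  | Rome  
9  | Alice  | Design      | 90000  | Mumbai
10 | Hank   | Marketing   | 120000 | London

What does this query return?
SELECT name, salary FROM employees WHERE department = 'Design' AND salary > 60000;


Filtering: department = 'Design' AND salary > 60000
Matching: 1 rows

1 rows:
Alice, 90000


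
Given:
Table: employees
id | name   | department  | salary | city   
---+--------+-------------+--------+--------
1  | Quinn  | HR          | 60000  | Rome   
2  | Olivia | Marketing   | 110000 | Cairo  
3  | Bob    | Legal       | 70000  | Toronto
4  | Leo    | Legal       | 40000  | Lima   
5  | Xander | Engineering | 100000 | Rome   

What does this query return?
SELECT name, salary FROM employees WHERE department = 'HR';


Filtering: department = 'HR'
Matching rows: 1

1 rows:
Quinn, 60000


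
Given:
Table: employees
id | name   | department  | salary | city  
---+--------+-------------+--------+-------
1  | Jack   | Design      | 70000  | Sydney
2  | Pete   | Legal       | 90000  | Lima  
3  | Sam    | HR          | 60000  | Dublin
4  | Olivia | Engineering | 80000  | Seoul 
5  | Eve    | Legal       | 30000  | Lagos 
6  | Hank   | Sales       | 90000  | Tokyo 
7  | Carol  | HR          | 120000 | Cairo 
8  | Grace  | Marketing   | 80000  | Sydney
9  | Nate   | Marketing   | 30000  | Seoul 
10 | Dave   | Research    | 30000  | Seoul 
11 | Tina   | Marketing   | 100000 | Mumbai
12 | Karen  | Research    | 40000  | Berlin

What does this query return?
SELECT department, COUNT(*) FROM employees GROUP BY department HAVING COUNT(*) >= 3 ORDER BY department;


Groups with count >= 3:
  Marketing: 3 -> PASS
  Design: 1 -> filtered out
  Engineering: 1 -> filtered out
  HR: 2 -> filtered out
  Legal: 2 -> filtered out
  Research: 2 -> filtered out
  Sales: 1 -> filtered out


1 groups:
Marketing, 3


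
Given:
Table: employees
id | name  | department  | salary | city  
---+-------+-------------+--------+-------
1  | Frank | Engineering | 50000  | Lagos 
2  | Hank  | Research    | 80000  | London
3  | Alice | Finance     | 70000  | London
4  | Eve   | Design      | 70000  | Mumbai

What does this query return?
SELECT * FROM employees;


SELECT * returns all 4 rows with all columns

4 rows:
1, Frank, Engineering, 50000, Lagos
2, Hank, Research, 80000, London
3, Alice, Finance, 70000, London
4, Eve, Design, 70000, Mumbai


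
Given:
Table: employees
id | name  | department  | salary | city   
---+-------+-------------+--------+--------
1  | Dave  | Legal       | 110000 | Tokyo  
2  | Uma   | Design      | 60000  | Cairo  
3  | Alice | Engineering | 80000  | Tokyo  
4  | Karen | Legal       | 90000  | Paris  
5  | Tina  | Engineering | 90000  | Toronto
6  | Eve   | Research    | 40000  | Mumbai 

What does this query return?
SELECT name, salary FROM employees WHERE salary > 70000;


Filtering: salary > 70000
Matching: 4 rows

4 rows:
Dave, 110000
Alice, 80000
Karen, 90000
Tina, 90000


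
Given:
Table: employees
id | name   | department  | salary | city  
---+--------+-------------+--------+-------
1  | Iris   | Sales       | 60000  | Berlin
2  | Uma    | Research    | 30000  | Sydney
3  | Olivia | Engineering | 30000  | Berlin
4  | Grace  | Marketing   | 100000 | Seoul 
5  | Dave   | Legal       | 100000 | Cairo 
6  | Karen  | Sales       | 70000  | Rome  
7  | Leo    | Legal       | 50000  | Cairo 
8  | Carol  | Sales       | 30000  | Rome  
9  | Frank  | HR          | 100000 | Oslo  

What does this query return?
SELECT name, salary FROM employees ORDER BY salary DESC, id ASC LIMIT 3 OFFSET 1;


Sort by salary DESC (id ASC tiebreak), then skip 1 and take 3
Rows 2 through 4

3 rows:
Dave, 100000
Frank, 100000
Karen, 70000


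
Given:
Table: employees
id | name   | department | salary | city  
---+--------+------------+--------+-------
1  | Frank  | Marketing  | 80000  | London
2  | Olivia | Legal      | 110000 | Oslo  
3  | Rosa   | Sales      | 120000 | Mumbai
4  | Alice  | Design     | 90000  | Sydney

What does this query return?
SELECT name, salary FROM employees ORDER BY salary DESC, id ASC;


Sorting by salary DESC, then id ASC for ties

4 rows:
Rosa, 120000
Olivia, 110000
Alice, 90000
Frank, 80000


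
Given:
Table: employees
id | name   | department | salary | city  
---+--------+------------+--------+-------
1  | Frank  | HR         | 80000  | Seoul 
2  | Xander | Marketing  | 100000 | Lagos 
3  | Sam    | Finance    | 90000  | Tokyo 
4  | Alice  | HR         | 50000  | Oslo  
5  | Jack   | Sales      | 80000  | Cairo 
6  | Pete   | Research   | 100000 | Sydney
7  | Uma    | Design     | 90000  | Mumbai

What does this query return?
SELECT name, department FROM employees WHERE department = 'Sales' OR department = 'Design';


Filtering: department = 'Sales' OR 'Design'
Matching: 2 rows

2 rows:
Jack, Sales
Uma, Design


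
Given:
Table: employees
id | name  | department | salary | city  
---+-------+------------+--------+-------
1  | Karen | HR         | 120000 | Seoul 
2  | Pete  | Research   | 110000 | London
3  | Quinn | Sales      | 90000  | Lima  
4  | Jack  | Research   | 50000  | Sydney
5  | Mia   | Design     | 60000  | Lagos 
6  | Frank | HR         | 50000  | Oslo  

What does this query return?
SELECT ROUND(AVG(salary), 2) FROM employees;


SUM(salary) = 480000
COUNT = 6
ROUND(AVG, 2) = ROUND(480000 / 6, 2) = 80000.0

80000.0


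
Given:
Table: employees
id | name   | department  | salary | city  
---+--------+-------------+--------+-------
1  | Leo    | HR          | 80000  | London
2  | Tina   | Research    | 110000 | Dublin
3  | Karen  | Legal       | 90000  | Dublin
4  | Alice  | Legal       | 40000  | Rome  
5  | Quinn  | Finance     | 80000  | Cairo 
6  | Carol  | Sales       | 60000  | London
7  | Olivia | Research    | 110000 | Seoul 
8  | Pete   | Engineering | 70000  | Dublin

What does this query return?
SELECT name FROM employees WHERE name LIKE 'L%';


LIKE 'L%' matches names starting with 'L'
Matching: 1

1 rows:
Leo


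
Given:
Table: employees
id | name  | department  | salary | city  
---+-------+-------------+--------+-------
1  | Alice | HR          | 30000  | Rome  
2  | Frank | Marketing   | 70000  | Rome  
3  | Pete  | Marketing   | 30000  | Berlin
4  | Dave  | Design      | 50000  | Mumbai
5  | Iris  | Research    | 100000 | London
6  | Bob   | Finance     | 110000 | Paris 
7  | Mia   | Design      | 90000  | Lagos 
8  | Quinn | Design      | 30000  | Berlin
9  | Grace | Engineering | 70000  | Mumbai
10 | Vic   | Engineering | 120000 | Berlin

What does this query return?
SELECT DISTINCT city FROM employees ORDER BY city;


All 'city' values (row order): Rome, Rome, Berlin, Mumbai, London, Paris, Lagos, Berlin, Mumbai, Berlin
Removing duplicates leaves 6 unique value(s).

6 values:
Berlin
Lagos
London
Mumbai
Paris
Rome


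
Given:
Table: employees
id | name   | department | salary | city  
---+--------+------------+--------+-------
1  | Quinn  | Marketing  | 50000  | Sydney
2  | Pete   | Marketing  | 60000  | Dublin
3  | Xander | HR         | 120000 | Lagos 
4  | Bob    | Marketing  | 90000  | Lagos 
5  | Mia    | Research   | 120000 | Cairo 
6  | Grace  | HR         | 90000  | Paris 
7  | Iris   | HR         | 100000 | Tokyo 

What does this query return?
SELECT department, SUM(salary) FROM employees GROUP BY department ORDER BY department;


Summing salary within each department:
  HR: 120000 + 90000 + 100000 = 310000
  Marketing: 50000 + 60000 + 90000 = 200000
  Research: 120000 = 120000


3 groups:
HR, 310000
Marketing, 200000
Research, 120000
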